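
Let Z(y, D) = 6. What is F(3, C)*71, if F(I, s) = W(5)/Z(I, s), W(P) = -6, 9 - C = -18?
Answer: -71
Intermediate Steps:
C = 27 (C = 9 - 1*(-18) = 9 + 18 = 27)
F(I, s) = -1 (F(I, s) = -6/6 = -6*⅙ = -1)
F(3, C)*71 = -1*71 = -71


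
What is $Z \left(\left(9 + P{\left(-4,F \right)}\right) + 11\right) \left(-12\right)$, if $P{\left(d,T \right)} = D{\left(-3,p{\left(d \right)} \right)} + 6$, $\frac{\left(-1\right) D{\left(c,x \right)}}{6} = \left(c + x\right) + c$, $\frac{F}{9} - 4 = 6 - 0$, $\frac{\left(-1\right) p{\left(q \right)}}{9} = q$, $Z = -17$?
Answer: $-31416$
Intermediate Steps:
$p{\left(q \right)} = - 9 q$
$F = 90$ ($F = 36 + 9 \left(6 - 0\right) = 36 + 9 \left(6 + 0\right) = 36 + 9 \cdot 6 = 36 + 54 = 90$)
$D{\left(c,x \right)} = - 12 c - 6 x$ ($D{\left(c,x \right)} = - 6 \left(\left(c + x\right) + c\right) = - 6 \left(x + 2 c\right) = - 12 c - 6 x$)
$P{\left(d,T \right)} = 42 + 54 d$ ($P{\left(d,T \right)} = \left(\left(-12\right) \left(-3\right) - 6 \left(- 9 d\right)\right) + 6 = \left(36 + 54 d\right) + 6 = 42 + 54 d$)
$Z \left(\left(9 + P{\left(-4,F \right)}\right) + 11\right) \left(-12\right) = - 17 \left(\left(9 + \left(42 + 54 \left(-4\right)\right)\right) + 11\right) \left(-12\right) = - 17 \left(\left(9 + \left(42 - 216\right)\right) + 11\right) \left(-12\right) = - 17 \left(\left(9 - 174\right) + 11\right) \left(-12\right) = - 17 \left(-165 + 11\right) \left(-12\right) = \left(-17\right) \left(-154\right) \left(-12\right) = 2618 \left(-12\right) = -31416$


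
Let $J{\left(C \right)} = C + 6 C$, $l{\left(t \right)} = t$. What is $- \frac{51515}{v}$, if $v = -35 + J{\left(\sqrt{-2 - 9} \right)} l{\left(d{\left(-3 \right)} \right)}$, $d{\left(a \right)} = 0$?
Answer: $\frac{10303}{7} \approx 1471.9$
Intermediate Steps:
$J{\left(C \right)} = 7 C$
$v = -35$ ($v = -35 + 7 \sqrt{-2 - 9} \cdot 0 = -35 + 7 \sqrt{-11} \cdot 0 = -35 + 7 i \sqrt{11} \cdot 0 = -35 + 0 = -35$)
$- \frac{51515}{v} = - \frac{51515}{-35} = \left(-51515\right) \left(- \frac{1}{35}\right) = \frac{10303}{7}$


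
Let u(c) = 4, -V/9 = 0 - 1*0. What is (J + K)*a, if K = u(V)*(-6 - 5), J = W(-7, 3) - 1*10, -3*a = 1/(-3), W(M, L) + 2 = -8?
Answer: -64/9 ≈ -7.1111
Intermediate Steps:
W(M, L) = -10 (W(M, L) = -2 - 8 = -10)
V = 0 (V = -9*(0 - 1*0) = -9*(0 + 0) = -9*0 = 0)
a = 1/9 (a = -1/3/(-3) = -1/3*(-1/3) = 1/9 ≈ 0.11111)
J = -20 (J = -10 - 1*10 = -10 - 10 = -20)
K = -44 (K = 4*(-6 - 5) = 4*(-11) = -44)
(J + K)*a = (-20 - 44)*(1/9) = -64*1/9 = -64/9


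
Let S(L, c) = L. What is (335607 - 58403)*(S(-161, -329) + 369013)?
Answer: 102247249808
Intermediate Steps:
(335607 - 58403)*(S(-161, -329) + 369013) = (335607 - 58403)*(-161 + 369013) = 277204*368852 = 102247249808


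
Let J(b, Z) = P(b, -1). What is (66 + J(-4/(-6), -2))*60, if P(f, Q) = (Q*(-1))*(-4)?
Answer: 3720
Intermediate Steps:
P(f, Q) = 4*Q (P(f, Q) = -Q*(-4) = 4*Q)
J(b, Z) = -4 (J(b, Z) = 4*(-1) = -4)
(66 + J(-4/(-6), -2))*60 = (66 - 4)*60 = 62*60 = 3720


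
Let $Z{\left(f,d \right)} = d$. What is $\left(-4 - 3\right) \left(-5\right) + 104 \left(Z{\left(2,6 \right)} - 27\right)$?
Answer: $-2149$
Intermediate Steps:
$\left(-4 - 3\right) \left(-5\right) + 104 \left(Z{\left(2,6 \right)} - 27\right) = \left(-4 - 3\right) \left(-5\right) + 104 \left(6 - 27\right) = \left(-7\right) \left(-5\right) + 104 \left(-21\right) = 35 - 2184 = -2149$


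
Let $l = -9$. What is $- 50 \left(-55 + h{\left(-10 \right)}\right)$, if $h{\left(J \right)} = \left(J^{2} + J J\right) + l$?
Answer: $-6800$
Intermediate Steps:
$h{\left(J \right)} = -9 + 2 J^{2}$ ($h{\left(J \right)} = \left(J^{2} + J J\right) - 9 = \left(J^{2} + J^{2}\right) - 9 = 2 J^{2} - 9 = -9 + 2 J^{2}$)
$- 50 \left(-55 + h{\left(-10 \right)}\right) = - 50 \left(-55 - \left(9 - 2 \left(-10\right)^{2}\right)\right) = - 50 \left(-55 + \left(-9 + 2 \cdot 100\right)\right) = - 50 \left(-55 + \left(-9 + 200\right)\right) = - 50 \left(-55 + 191\right) = \left(-50\right) 136 = -6800$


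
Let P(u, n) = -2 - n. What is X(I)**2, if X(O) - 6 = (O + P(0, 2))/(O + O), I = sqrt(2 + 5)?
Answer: 1199/28 - 26*sqrt(7)/7 ≈ 32.994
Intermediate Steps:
I = sqrt(7) ≈ 2.6458
X(O) = 6 + (-4 + O)/(2*O) (X(O) = 6 + (O + (-2 - 1*2))/(O + O) = 6 + (O + (-2 - 2))/((2*O)) = 6 + (O - 4)*(1/(2*O)) = 6 + (-4 + O)*(1/(2*O)) = 6 + (-4 + O)/(2*O))
X(I)**2 = (13/2 - 2*sqrt(7)/7)**2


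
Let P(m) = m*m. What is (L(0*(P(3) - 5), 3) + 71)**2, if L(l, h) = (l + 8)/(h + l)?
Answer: 48841/9 ≈ 5426.8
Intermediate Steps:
P(m) = m**2
L(l, h) = (8 + l)/(h + l)
(L(0*(P(3) - 5), 3) + 71)**2 = ((8 + 0*(3**2 - 5))/(3 + 0*(3**2 - 5)) + 71)**2 = ((8 + 0*(9 - 5))/(3 + 0*(9 - 5)) + 71)**2 = ((8 + 0*4)/(3 + 0*4) + 71)**2 = ((8 + 0)/(3 + 0) + 71)**2 = (8/3 + 71)**2 = (221/3)**2 = 48841/9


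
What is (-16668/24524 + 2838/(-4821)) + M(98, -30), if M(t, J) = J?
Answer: -308071805/9852517 ≈ -31.268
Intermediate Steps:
(-16668/24524 + 2838/(-4821)) + M(98, -30) = (-16668/24524 + 2838/(-4821)) - 30 = (-16668*1/24524 + 2838*(-1/4821)) - 30 = (-4167/6131 - 946/1607) - 30 = -12496295/9852517 - 30 = -308071805/9852517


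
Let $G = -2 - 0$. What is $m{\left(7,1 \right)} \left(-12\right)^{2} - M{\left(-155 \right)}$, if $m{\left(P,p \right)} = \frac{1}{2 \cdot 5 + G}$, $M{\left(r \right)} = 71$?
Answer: $-53$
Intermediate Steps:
$G = -2$ ($G = -2 + 0 = -2$)
$m{\left(P,p \right)} = \frac{1}{8}$ ($m{\left(P,p \right)} = \frac{1}{2 \cdot 5 - 2} = \frac{1}{10 - 2} = \frac{1}{8}$)
$m{\left(7,1 \right)} \left(-12\right)^{2} - M{\left(-155 \right)} = \frac{\left(-12\right)^{2}}{8} - 71 = \frac{1}{8} \cdot 144 - 71 = 18 - 71 = -53$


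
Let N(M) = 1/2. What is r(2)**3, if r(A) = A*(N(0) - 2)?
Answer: -27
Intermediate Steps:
N(M) = 1/2
r(A) = -3*A/2 (r(A) = A*(1/2 - 2) = A*(-3/2) = -3*A/2)
r(2)**3 = (-3/2*2)**3 = (-3)**3 = -27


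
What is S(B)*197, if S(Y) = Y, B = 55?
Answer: 10835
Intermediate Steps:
S(B)*197 = 55*197 = 10835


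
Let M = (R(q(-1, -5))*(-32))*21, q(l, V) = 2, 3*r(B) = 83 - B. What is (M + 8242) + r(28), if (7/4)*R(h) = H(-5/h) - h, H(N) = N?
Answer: 29965/3 ≈ 9988.3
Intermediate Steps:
r(B) = 83/3 - B/3 (r(B) = (83 - B)/3 = 83/3 - B/3)
R(h) = -20/(7*h) - 4*h/7 (R(h) = 4*(-5/h - h)/7 = 4*(-h - 5/h)/7 = -20/(7*h) - 4*h/7)
M = 1728 (M = (((4/7)*(-5 - 1*2**2)/2)*(-32))*21 = (((4/7)*(1/2)*(-5 - 1*4))*(-32))*21 = (((4/7)*(1/2)*(-5 - 4))*(-32))*21 = (((4/7)*(1/2)*(-9))*(-32))*21 = -18/7*(-32)*21 = (576/7)*21 = 1728)
(M + 8242) + r(28) = (1728 + 8242) + (83/3 - 1/3*28) = 9970 + (83/3 - 28/3) = 9970 + 55/3 = 29965/3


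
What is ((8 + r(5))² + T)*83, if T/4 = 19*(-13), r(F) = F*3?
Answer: -38097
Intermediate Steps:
r(F) = 3*F
T = -988 (T = 4*(19*(-13)) = 4*(-247) = -988)
((8 + r(5))² + T)*83 = ((8 + 3*5)² - 988)*83 = ((8 + 15)² - 988)*83 = (23² - 988)*83 = (529 - 988)*83 = -459*83 = -38097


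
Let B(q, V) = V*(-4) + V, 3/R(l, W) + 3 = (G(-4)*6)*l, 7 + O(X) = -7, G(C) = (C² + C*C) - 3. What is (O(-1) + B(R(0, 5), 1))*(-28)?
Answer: 476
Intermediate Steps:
G(C) = -3 + 2*C² (G(C) = (C² + C²) - 3 = 2*C² - 3 = -3 + 2*C²)
O(X) = -14 (O(X) = -7 - 7 = -14)
R(l, W) = 3/(-3 + 174*l) (R(l, W) = 3/(-3 + ((-3 + 2*(-4)²)*6)*l) = 3/(-3 + ((-3 + 2*16)*6)*l) = 3/(-3 + ((-3 + 32)*6)*l) = 3/(-3 + (29*6)*l) = 3/(-3 + 174*l))
B(q, V) = -3*V (B(q, V) = -4*V + V = -3*V)
(O(-1) + B(R(0, 5), 1))*(-28) = (-14 - 3*1)*(-28) = (-14 - 3)*(-28) = -17*(-28) = 476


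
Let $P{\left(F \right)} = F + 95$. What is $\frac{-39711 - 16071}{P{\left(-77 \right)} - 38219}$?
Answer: $\frac{55782}{38201} \approx 1.4602$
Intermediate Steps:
$P{\left(F \right)} = 95 + F$
$\frac{-39711 - 16071}{P{\left(-77 \right)} - 38219} = \frac{-39711 - 16071}{\left(95 - 77\right) - 38219} = - \frac{55782}{18 - 38219} = - \frac{55782}{-38201} = \left(-55782\right) \left(- \frac{1}{38201}\right) = \frac{55782}{38201}$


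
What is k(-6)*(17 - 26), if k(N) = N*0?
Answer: 0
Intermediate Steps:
k(N) = 0
k(-6)*(17 - 26) = 0*(17 - 26) = 0*(-9) = 0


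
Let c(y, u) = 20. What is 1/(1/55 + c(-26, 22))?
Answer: 55/1101 ≈ 0.049955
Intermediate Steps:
1/(1/55 + c(-26, 22)) = 1/(1/55 + 20) = 1/(1101/55) = 55/1101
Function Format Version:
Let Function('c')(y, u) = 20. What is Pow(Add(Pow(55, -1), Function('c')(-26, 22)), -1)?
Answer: Rational(55, 1101) ≈ 0.049955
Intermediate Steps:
Pow(Add(Pow(55, -1), Function('c')(-26, 22)), -1) = Pow(Add(Pow(55, -1), 20), -1) = Pow(Add(Rational(1, 55), 20), -1) = Pow(Rational(1101, 55), -1) = Rational(55, 1101)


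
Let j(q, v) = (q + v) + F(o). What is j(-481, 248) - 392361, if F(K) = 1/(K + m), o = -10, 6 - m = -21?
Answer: -6674097/17 ≈ -3.9259e+5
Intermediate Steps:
m = 27 (m = 6 - 1*(-21) = 6 + 21 = 27)
F(K) = 1/(27 + K) (F(K) = 1/(K + 27) = 1/(27 + K))
j(q, v) = 1/17 + q + v (j(q, v) = (q + v) + 1/(27 - 10) = (q + v) + 1/17 = 1/17 + q + v)
j(-481, 248) - 392361 = (1/17 - 481 + 248) - 392361 = -3960/17 - 392361 = -6674097/17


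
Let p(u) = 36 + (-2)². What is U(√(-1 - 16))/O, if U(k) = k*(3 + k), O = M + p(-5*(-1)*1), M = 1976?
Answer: -17/2016 + I*√17/672 ≈ -0.0084325 + 0.0061356*I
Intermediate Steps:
p(u) = 40 (p(u) = 36 + 4 = 40)
O = 2016 (O = 1976 + 40 = 2016)
U(√(-1 - 16))/O = (√(-1 - 16)*(3 + √(-1 - 16)))/2016 = (√(-17)*(3 + √(-17)))*(1/2016) = ((I*√17)*(3 + I*√17))*(1/2016) = (I*√17*(3 + I*√17))*(1/2016) = I*√17*(3 + I*√17)/2016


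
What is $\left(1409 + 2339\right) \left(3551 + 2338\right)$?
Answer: $22071972$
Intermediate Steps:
$\left(1409 + 2339\right) \left(3551 + 2338\right) = 3748 \cdot 5889 = 22071972$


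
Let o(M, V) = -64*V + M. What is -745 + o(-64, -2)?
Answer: -681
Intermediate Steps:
o(M, V) = M - 64*V
-745 + o(-64, -2) = -745 + (-64 - 64*(-2)) = -745 + (-64 + 128) = -745 + 64 = -681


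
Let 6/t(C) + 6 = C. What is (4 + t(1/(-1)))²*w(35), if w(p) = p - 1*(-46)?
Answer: 39204/49 ≈ 800.08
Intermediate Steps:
t(C) = 6/(-6 + C)
w(p) = 46 + p (w(p) = p + 46 = 46 + p)
(4 + t(1/(-1)))²*w(35) = (4 + 6/(-6 + 1/(-1)))²*(46 + 35) = (4 + 6/(-6 - 1))²*81 = (4 + 6/(-7))²*81 = (4 + 6*(-⅐))²*81 = (4 - 6/7)²*81 = (22/7)²*81 = (484/49)*81 = 39204/49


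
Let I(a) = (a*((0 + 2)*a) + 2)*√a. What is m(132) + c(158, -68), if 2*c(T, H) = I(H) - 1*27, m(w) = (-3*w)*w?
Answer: -104571/2 + 9250*I*√17 ≈ -52286.0 + 38139.0*I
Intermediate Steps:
m(w) = -3*w²
I(a) = √a*(2 + 2*a²) (I(a) = (a*(2*a) + 2)*√a = (2*a² + 2)*√a = (2 + 2*a²)*√a = √a*(2 + 2*a²))
c(T, H) = -27/2 + √H*(1 + H²) (c(T, H) = (2*√H*(1 + H²) - 1*27)/2 = (2*√H*(1 + H²) - 27)/2 = (-27 + 2*√H*(1 + H²))/2 = -27/2 + √H*(1 + H²))
m(132) + c(158, -68) = -3*132² + (-27/2 + √(-68) + (-68)^(5/2)) = -3*17424 + (-27/2 + 2*I*√17 + 9248*I*√17) = -52272 + (-27/2 + 9250*I*√17) = -104571/2 + 9250*I*√17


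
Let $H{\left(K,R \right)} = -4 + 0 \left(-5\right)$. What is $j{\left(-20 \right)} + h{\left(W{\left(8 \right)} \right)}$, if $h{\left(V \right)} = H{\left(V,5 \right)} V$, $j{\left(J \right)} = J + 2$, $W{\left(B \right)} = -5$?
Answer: $2$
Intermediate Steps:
$H{\left(K,R \right)} = -4$ ($H{\left(K,R \right)} = -4 + 0 = -4$)
$j{\left(J \right)} = 2 + J$
$h{\left(V \right)} = - 4 V$
$j{\left(-20 \right)} + h{\left(W{\left(8 \right)} \right)} = \left(2 - 20\right) - -20 = -18 + 20 = 2$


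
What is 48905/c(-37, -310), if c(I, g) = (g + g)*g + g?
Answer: 9781/38378 ≈ 0.25486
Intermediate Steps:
c(I, g) = g + 2*g² (c(I, g) = (2*g)*g + g = 2*g² + g = g + 2*g²)
48905/c(-37, -310) = 48905/((-310*(1 + 2*(-310)))) = 48905/((-310*(1 - 620))) = 48905/((-310*(-619))) = 48905/191890 = 48905*(1/191890) = 9781/38378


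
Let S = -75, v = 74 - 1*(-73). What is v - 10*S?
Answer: 897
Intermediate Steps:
v = 147 (v = 74 + 73 = 147)
v - 10*S = 147 - 10*(-75) = 147 + 750 = 897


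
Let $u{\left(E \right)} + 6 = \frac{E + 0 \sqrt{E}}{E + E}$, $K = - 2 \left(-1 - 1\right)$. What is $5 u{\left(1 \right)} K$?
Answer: $-110$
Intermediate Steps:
$K = 4$ ($K = \left(-2\right) \left(-2\right) = 4$)
$u{\left(E \right)} = - \frac{11}{2}$ ($u{\left(E \right)} = -6 + \frac{E + 0 \sqrt{E}}{E + E} = -6 + \frac{E + 0}{2 E} = -6 + E \frac{1}{2 E} = -6 + \frac{1}{2} = - \frac{11}{2}$)
$5 u{\left(1 \right)} K = 5 \left(- \frac{11}{2}\right) 4 = \left(- \frac{55}{2}\right) 4 = -110$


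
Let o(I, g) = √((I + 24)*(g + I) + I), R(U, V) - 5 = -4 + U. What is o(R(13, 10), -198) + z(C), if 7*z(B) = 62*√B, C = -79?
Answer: I*(√6978 + 62*√79/7) ≈ 162.26*I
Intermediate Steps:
R(U, V) = 1 + U (R(U, V) = 5 + (-4 + U) = 1 + U)
z(B) = 62*√B/7 (z(B) = (62*√B)/7 = 62*√B/7)
o(I, g) = √(I + (24 + I)*(I + g)) (o(I, g) = √((24 + I)*(I + g) + I) = √(I + (24 + I)*(I + g)))
o(R(13, 10), -198) + z(C) = √((1 + 13)² + 24*(-198) + 25*(1 + 13) + (1 + 13)*(-198)) + 62*√(-79)/7 = √(14² - 4752 + 25*14 + 14*(-198)) + 62*(I*√79)/7 = √(196 - 4752 + 350 - 2772) + 62*I*√79/7 = √(-6978) + 62*I*√79/7 = I*√6978 + 62*I*√79/7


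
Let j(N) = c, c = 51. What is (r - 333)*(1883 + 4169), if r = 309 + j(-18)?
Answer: 163404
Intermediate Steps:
j(N) = 51
r = 360 (r = 309 + 51 = 360)
(r - 333)*(1883 + 4169) = (360 - 333)*(1883 + 4169) = 27*6052 = 163404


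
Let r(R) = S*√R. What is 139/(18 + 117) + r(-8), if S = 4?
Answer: 139/135 + 8*I*√2 ≈ 1.0296 + 11.314*I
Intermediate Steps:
r(R) = 4*√R
139/(18 + 117) + r(-8) = 139/(18 + 117) + 4*√(-8) = 139/135 + 4*(2*I*√2) = 139*(1/135) + 8*I*√2 = 139/135 + 8*I*√2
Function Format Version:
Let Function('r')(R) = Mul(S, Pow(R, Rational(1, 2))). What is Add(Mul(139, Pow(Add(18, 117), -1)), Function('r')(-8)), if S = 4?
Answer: Add(Rational(139, 135), Mul(8, I, Pow(2, Rational(1, 2)))) ≈ Add(1.0296, Mul(11.314, I))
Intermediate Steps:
Function('r')(R) = Mul(4, Pow(R, Rational(1, 2)))
Add(Mul(139, Pow(Add(18, 117), -1)), Function('r')(-8)) = Add(Mul(139, Pow(Add(18, 117), -1)), Mul(4, Pow(-8, Rational(1, 2)))) = Add(Mul(139, Pow(135, -1)), Mul(4, Mul(2, I, Pow(2, Rational(1, 2))))) = Add(Mul(139, Rational(1, 135)), Mul(8, I, Pow(2, Rational(1, 2)))) = Add(Rational(139, 135), Mul(8, I, Pow(2, Rational(1, 2))))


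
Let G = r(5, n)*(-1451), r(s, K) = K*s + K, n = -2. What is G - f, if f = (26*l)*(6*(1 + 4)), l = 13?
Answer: 7272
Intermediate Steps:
r(s, K) = K + K*s
G = 17412 (G = -2*(1 + 5)*(-1451) = -2*6*(-1451) = -12*(-1451) = 17412)
f = 10140 (f = (26*13)*(6*(1 + 4)) = 338*(6*5) = 338*30 = 10140)
G - f = 17412 - 1*10140 = 17412 - 10140 = 7272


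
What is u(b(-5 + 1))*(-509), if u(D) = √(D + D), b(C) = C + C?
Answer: -2036*I ≈ -2036.0*I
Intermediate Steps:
b(C) = 2*C
u(D) = √2*√D (u(D) = √(2*D) = √2*√D)
u(b(-5 + 1))*(-509) = (√2*√(2*(-5 + 1)))*(-509) = (√2*√(2*(-4)))*(-509) = (√2*√(-8))*(-509) = (√2*(2*I*√2))*(-509) = (4*I)*(-509) = -2036*I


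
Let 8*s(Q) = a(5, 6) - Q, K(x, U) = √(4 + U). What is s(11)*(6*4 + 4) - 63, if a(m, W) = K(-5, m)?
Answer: -91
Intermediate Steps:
a(m, W) = √(4 + m)
s(Q) = 3/8 - Q/8 (s(Q) = (√(4 + 5) - Q)/8 = (√9 - Q)/8 = (3 - Q)/8 = 3/8 - Q/8)
s(11)*(6*4 + 4) - 63 = (3/8 - ⅛*11)*(6*4 + 4) - 63 = (3/8 - 11/8)*(24 + 4) - 63 = -1*28 - 63 = -28 - 63 = -91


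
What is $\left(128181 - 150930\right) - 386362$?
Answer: $-409111$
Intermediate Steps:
$\left(128181 - 150930\right) - 386362 = -22749 - 386362 = -409111$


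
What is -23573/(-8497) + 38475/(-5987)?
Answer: -185790524/50871539 ≈ -3.6521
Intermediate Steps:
-23573/(-8497) + 38475/(-5987) = -23573*(-1/8497) + 38475*(-1/5987) = 23573/8497 - 38475/5987 = -185790524/50871539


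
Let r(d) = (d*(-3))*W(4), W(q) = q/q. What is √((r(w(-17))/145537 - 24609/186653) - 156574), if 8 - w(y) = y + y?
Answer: 5*I*√94319331076290932361841/3880702523 ≈ 395.69*I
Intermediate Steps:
W(q) = 1
w(y) = 8 - 2*y (w(y) = 8 - (y + y) = 8 - 2*y)
r(d) = -3*d (r(d) = (d*(-3))*1 = -3*d*1 = -3*d)
√((r(w(-17))/145537 - 24609/186653) - 156574) = √((-3*(8 - 2*(-17))/145537 - 24609/186653) - 156574) = √((-3*(8 + 34)*(1/145537) - 24609*1/186653) - 156574) = √((-3*42*(1/145537) - 24609/186653) - 156574) = √((-126*1/145537 - 24609/186653) - 156574) = √((-18/20791 - 24609/186653) - 156574) = √(-515005473/3880702523 - 156574) = √(-607617631841675/3880702523) = 5*I*√94319331076290932361841/3880702523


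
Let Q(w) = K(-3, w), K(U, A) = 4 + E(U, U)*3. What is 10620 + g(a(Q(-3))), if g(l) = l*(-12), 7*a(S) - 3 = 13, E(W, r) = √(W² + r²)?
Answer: 74148/7 ≈ 10593.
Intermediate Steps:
K(U, A) = 4 + 3*√2*√(U²) (K(U, A) = 4 + √(U² + U²)*3 = 4 + √(2*U²)*3 = 4 + (√2*√(U²))*3 = 4 + 3*√2*√(U²))
Q(w) = 4 + 9*√2 (Q(w) = 4 + 3*√2*√((-3)²) = 4 + 3*√2*√9 = 4 + 3*√2*3 = 4 + 9*√2)
a(S) = 16/7 (a(S) = 3/7 + (⅐)*13 = 3/7 + 13/7 = 16/7)
g(l) = -12*l
10620 + g(a(Q(-3))) = 10620 - 12*16/7 = 10620 - 192/7 = 74148/7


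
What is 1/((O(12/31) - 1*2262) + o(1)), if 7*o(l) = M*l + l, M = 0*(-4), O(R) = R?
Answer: -217/490739 ≈ -0.00044219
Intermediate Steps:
M = 0
o(l) = l/7 (o(l) = (0*l + l)/7 = (0 + l)/7 = l/7)
1/((O(12/31) - 1*2262) + o(1)) = 1/((12/31 - 1*2262) + (⅐)*1) = 1/((12*(1/31) - 2262) + ⅐) = 1/((12/31 - 2262) + ⅐) = 1/(-70110/31 + ⅐) = 1/(-490739/217) = -217/490739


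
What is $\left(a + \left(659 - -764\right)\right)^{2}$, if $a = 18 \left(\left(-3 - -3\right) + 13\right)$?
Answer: $2745649$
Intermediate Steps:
$a = 234$ ($a = 18 \left(\left(-3 + 3\right) + 13\right) = 18 \left(0 + 13\right) = 18 \cdot 13 = 234$)
$\left(a + \left(659 - -764\right)\right)^{2} = \left(234 + \left(659 - -764\right)\right)^{2} = \left(234 + \left(659 + 764\right)\right)^{2} = \left(234 + 1423\right)^{2} = 1657^{2} = 2745649$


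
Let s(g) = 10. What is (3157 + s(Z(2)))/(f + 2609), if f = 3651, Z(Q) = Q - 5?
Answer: 3167/6260 ≈ 0.50591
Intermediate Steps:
Z(Q) = -5 + Q
(3157 + s(Z(2)))/(f + 2609) = (3157 + 10)/(3651 + 2609) = 3167/6260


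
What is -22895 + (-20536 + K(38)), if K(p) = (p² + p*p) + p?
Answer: -40505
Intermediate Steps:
K(p) = p + 2*p² (K(p) = (p² + p²) + p = 2*p² + p = p + 2*p²)
-22895 + (-20536 + K(38)) = -22895 + (-20536 + 38*(1 + 2*38)) = -22895 + (-20536 + 38*(1 + 76)) = -22895 + (-20536 + 38*77) = -22895 + (-20536 + 2926) = -22895 - 17610 = -40505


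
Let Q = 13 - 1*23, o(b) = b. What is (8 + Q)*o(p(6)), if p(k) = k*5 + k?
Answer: -72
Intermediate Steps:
p(k) = 6*k (p(k) = 5*k + k = 6*k)
Q = -10 (Q = 13 - 23 = -10)
(8 + Q)*o(p(6)) = (8 - 10)*(6*6) = -2*36 = -72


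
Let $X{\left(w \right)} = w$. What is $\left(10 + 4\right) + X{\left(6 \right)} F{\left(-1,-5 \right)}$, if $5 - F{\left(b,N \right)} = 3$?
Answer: $26$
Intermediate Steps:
$F{\left(b,N \right)} = 2$ ($F{\left(b,N \right)} = 5 - 3 = 2$)
$\left(10 + 4\right) + X{\left(6 \right)} F{\left(-1,-5 \right)} = \left(10 + 4\right) + 6 \cdot 2 = 14 + 12 = 26$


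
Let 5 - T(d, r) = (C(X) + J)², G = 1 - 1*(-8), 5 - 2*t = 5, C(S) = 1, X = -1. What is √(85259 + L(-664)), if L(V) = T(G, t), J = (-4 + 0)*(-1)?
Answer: 3*√9471 ≈ 291.96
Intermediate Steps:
t = 0 (t = 5/2 - ½*5 = 5/2 - 5/2 = 0)
J = 4 (J = -4*(-1) = 4)
G = 9 (G = 1 + 8 = 9)
T(d, r) = -20 (T(d, r) = 5 - (1 + 4)² = 5 - 1*5² = 5 - 1*25 = 5 - 25 = -20)
L(V) = -20
√(85259 + L(-664)) = √(85259 - 20) = √85239 = 3*√9471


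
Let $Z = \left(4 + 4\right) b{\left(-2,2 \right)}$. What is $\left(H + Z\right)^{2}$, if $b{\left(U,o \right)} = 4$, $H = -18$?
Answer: $196$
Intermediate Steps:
$Z = 32$ ($Z = \left(4 + 4\right) 4 = 8 \cdot 4 = 32$)
$\left(H + Z\right)^{2} = \left(-18 + 32\right)^{2} = 14^{2} = 196$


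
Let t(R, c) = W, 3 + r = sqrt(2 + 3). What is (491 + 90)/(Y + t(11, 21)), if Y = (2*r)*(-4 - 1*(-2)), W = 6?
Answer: 5229/122 + 581*sqrt(5)/61 ≈ 64.158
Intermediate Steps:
r = -3 + sqrt(5) (r = -3 + sqrt(2 + 3) = -3 + sqrt(5) ≈ -0.76393)
Y = 12 - 4*sqrt(5) (Y = (2*(-3 + sqrt(5)))*(-4 - 1*(-2)) = (-6 + 2*sqrt(5))*(-4 + 2) = (-6 + 2*sqrt(5))*(-2) = 12 - 4*sqrt(5) ≈ 3.0557)
t(R, c) = 6
(491 + 90)/(Y + t(11, 21)) = (491 + 90)/((12 - 4*sqrt(5)) + 6) = 581/(18 - 4*sqrt(5))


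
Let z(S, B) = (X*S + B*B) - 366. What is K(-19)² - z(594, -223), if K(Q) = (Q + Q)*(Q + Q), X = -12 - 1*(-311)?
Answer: 1858167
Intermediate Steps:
X = 299 (X = -12 + 311 = 299)
K(Q) = 4*Q² (K(Q) = (2*Q)*(2*Q) = 4*Q²)
z(S, B) = -366 + B² + 299*S (z(S, B) = (299*S + B*B) - 366 = (299*S + B²) - 366 = (B² + 299*S) - 366 = -366 + B² + 299*S)
K(-19)² - z(594, -223) = (4*(-19)²)² - (-366 + (-223)² + 299*594) = (4*361)² - (-366 + 49729 + 177606) = 1444² - 1*226969 = 2085136 - 226969 = 1858167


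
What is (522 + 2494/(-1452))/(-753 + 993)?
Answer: 75545/34848 ≈ 2.1678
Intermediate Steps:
(522 + 2494/(-1452))/(-753 + 993) = (522 + 2494*(-1/1452))/240 = (522 - 1247/726)*(1/240) = (377725/726)*(1/240) = 75545/34848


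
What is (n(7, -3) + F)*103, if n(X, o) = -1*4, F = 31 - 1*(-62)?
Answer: 9167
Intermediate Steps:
F = 93 (F = 31 + 62 = 93)
n(X, o) = -4
(n(7, -3) + F)*103 = (-4 + 93)*103 = 89*103 = 9167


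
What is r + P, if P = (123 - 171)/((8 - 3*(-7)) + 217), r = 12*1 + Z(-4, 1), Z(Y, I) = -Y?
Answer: 648/41 ≈ 15.805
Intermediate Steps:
r = 16 (r = 12*1 - 1*(-4) = 12 + 4 = 16)
P = -8/41 (P = -48/((8 + 21) + 217) = -48/(29 + 217) = -48/246 = -48*1/246 = -8/41 ≈ -0.19512)
r + P = 16 - 8/41 = 648/41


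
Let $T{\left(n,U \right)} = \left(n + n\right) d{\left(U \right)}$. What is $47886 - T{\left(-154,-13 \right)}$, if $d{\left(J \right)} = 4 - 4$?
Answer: $47886$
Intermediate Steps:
$d{\left(J \right)} = 0$
$T{\left(n,U \right)} = 0$ ($T{\left(n,U \right)} = \left(n + n\right) 0 = 2 n 0 = 0$)
$47886 - T{\left(-154,-13 \right)} = 47886 - 0 = 47886 + 0 = 47886$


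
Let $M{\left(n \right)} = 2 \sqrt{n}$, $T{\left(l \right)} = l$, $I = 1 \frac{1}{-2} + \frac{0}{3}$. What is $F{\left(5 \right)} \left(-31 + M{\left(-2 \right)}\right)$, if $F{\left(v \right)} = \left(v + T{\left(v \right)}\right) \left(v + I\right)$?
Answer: $-1395 + 90 i \sqrt{2} \approx -1395.0 + 127.28 i$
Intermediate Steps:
$I = - \frac{1}{2}$ ($I = 1 \left(- \frac{1}{2}\right) + 0 \cdot \frac{1}{3} = - \frac{1}{2} + 0 = - \frac{1}{2} \approx -0.5$)
$F{\left(v \right)} = 2 v \left(- \frac{1}{2} + v\right)$ ($F{\left(v \right)} = \left(v + v\right) \left(v - \frac{1}{2}\right) = 2 v \left(- \frac{1}{2} + v\right)$)
$F{\left(5 \right)} \left(-31 + M{\left(-2 \right)}\right) = 5 \left(-1 + 2 \cdot 5\right) \left(-31 + 2 \sqrt{-2}\right) = 5 \left(-1 + 10\right) \left(-31 + 2 i \sqrt{2}\right) = 5 \cdot 9 \left(-31 + 2 i \sqrt{2}\right) = 45 \left(-31 + 2 i \sqrt{2}\right) = -1395 + 90 i \sqrt{2}$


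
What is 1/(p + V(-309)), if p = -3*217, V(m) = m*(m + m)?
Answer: 1/190311 ≈ 5.2546e-6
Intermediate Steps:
V(m) = 2*m² (V(m) = m*(2*m) = 2*m²)
p = -651
1/(p + V(-309)) = 1/(-651 + 2*(-309)²) = 1/(-651 + 2*95481) = 1/(-651 + 190962) = 1/190311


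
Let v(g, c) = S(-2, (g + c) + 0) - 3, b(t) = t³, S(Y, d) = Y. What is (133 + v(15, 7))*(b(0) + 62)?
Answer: 7936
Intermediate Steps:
v(g, c) = -5 (v(g, c) = -2 - 3 = -5)
(133 + v(15, 7))*(b(0) + 62) = (133 - 5)*(0³ + 62) = 128*(0 + 62) = 128*62 = 7936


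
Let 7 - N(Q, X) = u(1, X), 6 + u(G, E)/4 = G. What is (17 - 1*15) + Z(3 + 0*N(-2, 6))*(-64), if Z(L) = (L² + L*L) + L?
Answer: -1342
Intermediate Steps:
u(G, E) = -24 + 4*G
N(Q, X) = 27 (N(Q, X) = 7 - (-24 + 4*1) = 7 - (-24 + 4) = 7 - 1*(-20) = 7 + 20 = 27)
Z(L) = L + 2*L² (Z(L) = (L² + L²) + L = 2*L² + L = L + 2*L²)
(17 - 1*15) + Z(3 + 0*N(-2, 6))*(-64) = (17 - 1*15) + ((3 + 0*27)*(1 + 2*(3 + 0*27)))*(-64) = (17 - 15) + ((3 + 0)*(1 + 2*(3 + 0)))*(-64) = 2 + (3*(1 + 2*3))*(-64) = 2 + (3*(1 + 6))*(-64) = 2 + (3*7)*(-64) = 2 + 21*(-64) = 2 - 1344 = -1342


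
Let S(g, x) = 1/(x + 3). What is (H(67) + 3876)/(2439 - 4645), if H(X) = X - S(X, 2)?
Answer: -9857/5515 ≈ -1.7873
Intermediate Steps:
S(g, x) = 1/(3 + x)
H(X) = -1/5 + X (H(X) = X - 1/(3 + 2) = X - 1/5 = -1/5 + X)
(H(67) + 3876)/(2439 - 4645) = ((-1/5 + 67) + 3876)/(2439 - 4645) = (334/5 + 3876)/(-2206) = (19714/5)*(-1/2206) = -9857/5515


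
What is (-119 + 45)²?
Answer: 5476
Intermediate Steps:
(-119 + 45)² = (-74)² = 5476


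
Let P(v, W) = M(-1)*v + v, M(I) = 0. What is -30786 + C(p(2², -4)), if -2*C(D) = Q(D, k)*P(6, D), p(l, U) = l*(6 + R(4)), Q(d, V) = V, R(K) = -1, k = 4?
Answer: -30798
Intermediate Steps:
P(v, W) = v (P(v, W) = 0*v + v = 0 + v = v)
p(l, U) = 5*l (p(l, U) = l*(6 - 1) = l*5 = 5*l)
C(D) = -12 (C(D) = -2*6 = -½*24 = -12)
-30786 + C(p(2², -4)) = -30786 - 12 = -30798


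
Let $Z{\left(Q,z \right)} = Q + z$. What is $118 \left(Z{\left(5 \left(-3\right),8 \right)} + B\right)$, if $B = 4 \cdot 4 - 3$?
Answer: $708$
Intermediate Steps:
$B = 13$ ($B = 16 - 3 = 13$)
$118 \left(Z{\left(5 \left(-3\right),8 \right)} + B\right) = 118 \left(\left(5 \left(-3\right) + 8\right) + 13\right) = 118 \left(\left(-15 + 8\right) + 13\right) = 118 \left(-7 + 13\right) = 118 \cdot 6 = 708$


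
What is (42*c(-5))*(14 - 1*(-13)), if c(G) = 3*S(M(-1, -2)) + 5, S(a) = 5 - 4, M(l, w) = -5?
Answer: 9072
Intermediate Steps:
S(a) = 1
c(G) = 8 (c(G) = 3*1 + 5 = 3 + 5 = 8)
(42*c(-5))*(14 - 1*(-13)) = (42*8)*(14 - 1*(-13)) = 336*(14 + 13) = 336*27 = 9072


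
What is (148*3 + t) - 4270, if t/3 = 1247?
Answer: -85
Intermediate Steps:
t = 3741 (t = 3*1247 = 3741)
(148*3 + t) - 4270 = (148*3 + 3741) - 4270 = (444 + 3741) - 4270 = 4185 - 4270 = -85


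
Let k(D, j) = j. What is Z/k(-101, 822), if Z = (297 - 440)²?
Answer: 20449/822 ≈ 24.877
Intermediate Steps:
Z = 20449 (Z = (-143)² = 20449)
Z/k(-101, 822) = 20449/822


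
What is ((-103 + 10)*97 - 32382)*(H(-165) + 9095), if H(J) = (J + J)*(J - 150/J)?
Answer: -2618532735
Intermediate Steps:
H(J) = 2*J*(J - 150/J) (H(J) = (2*J)*(J - 150/J) = 2*J*(J - 150/J))
((-103 + 10)*97 - 32382)*(H(-165) + 9095) = ((-103 + 10)*97 - 32382)*((-300 + 2*(-165)**2) + 9095) = (-93*97 - 32382)*((-300 + 2*27225) + 9095) = (-9021 - 32382)*((-300 + 54450) + 9095) = -41403*(54150 + 9095) = -41403*63245 = -2618532735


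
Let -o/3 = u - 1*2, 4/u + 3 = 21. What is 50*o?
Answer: 800/3 ≈ 266.67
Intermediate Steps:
u = 2/9 (u = 4/(-3 + 21) = 4/18 = 4*(1/18) = 2/9 ≈ 0.22222)
o = 16/3 (o = -3*(2/9 - 1*2) = -3*(2/9 - 2) = -3*(-16/9) = 16/3 ≈ 5.3333)
50*o = 50*(16/3) = 800/3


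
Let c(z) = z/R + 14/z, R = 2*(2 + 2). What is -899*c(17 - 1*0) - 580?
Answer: -439379/136 ≈ -3230.7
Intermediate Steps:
R = 8 (R = 2*4 = 8)
c(z) = 14/z + z/8 (c(z) = z/8 + 14/z = 14/z + z/8)
-899*c(17 - 1*0) - 580 = -899*(14/(17 - 1*0) + (17 - 1*0)/8) - 580 = -899*(14/(17 + 0) + (17 + 0)/8) - 580 = -899*(14/17 + (⅛)*17) - 580 = -899*(14*(1/17) + 17/8) - 580 = -899*(14/17 + 17/8) - 580 = -899*401/136 - 580 = -360499/136 - 580 = -439379/136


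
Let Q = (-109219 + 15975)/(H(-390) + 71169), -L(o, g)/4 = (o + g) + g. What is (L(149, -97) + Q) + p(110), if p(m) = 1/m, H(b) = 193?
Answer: 701391061/3924910 ≈ 178.70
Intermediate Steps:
L(o, g) = -8*g - 4*o (L(o, g) = -4*((o + g) + g) = -4*((g + o) + g) = -4*(o + 2*g) = -8*g - 4*o)
Q = -46622/35681 (Q = (-109219 + 15975)/(193 + 71169) = -93244/71362 = -93244*1/71362 = -46622/35681 ≈ -1.3066)
(L(149, -97) + Q) + p(110) = ((-8*(-97) - 4*149) - 46622/35681) + 1/110 = ((776 - 596) - 46622/35681) + 1/110 = (180 - 46622/35681) + 1/110 = 6375958/35681 + 1/110 = 701391061/3924910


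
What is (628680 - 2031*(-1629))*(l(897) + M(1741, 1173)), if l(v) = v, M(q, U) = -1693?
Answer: -3133994484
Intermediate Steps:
(628680 - 2031*(-1629))*(l(897) + M(1741, 1173)) = (628680 - 2031*(-1629))*(897 - 1693) = (628680 + 3308499)*(-796) = 3937179*(-796) = -3133994484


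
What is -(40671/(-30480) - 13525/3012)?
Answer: 44561921/7650480 ≈ 5.8247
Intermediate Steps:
-(40671/(-30480) - 13525/3012) = -(40671*(-1/30480) - 13525*1/3012) = -(-13557/10160 - 13525/3012) = -1*(-44561921/7650480) = 44561921/7650480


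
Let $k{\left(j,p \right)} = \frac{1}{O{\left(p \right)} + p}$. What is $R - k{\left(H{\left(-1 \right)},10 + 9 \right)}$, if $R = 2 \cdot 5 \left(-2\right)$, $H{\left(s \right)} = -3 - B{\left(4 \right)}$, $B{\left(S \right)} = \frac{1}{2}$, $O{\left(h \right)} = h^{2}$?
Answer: $- \frac{7601}{380} \approx -20.003$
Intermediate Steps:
$B{\left(S \right)} = \frac{1}{2}$
$H{\left(s \right)} = - \frac{7}{2}$ ($H{\left(s \right)} = -3 - \frac{1}{2} = - \frac{7}{2}$)
$k{\left(j,p \right)} = \frac{1}{p + p^{2}}$ ($k{\left(j,p \right)} = \frac{1}{p^{2} + p} = \frac{1}{p + p^{2}}$)
$R = -20$ ($R = 10 \left(-2\right) = -20$)
$R - k{\left(H{\left(-1 \right)},10 + 9 \right)} = -20 - \frac{1}{\left(10 + 9\right) \left(1 + \left(10 + 9\right)\right)} = -20 - \frac{1}{19 \left(1 + 19\right)} = -20 - \frac{1}{19 \cdot 20} = -20 - \frac{1}{19} \cdot \frac{1}{20} = -20 - \frac{1}{380} = - \frac{7601}{380}$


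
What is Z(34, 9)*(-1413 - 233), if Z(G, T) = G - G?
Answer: 0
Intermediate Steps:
Z(G, T) = 0
Z(34, 9)*(-1413 - 233) = 0*(-1413 - 233) = 0*(-1646) = 0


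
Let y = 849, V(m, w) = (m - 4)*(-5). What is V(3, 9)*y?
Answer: 4245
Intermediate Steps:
V(m, w) = 20 - 5*m (V(m, w) = (-4 + m)*(-5) = 20 - 5*m)
V(3, 9)*y = (20 - 5*3)*849 = (20 - 15)*849 = 5*849 = 4245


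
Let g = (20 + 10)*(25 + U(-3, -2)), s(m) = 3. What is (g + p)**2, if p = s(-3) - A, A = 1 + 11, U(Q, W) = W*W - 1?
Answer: 690561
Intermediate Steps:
U(Q, W) = -1 + W**2 (U(Q, W) = W**2 - 1 = -1 + W**2)
A = 12
g = 840 (g = (20 + 10)*(25 + (-1 + (-2)**2)) = 30*(25 + (-1 + 4)) = 30*(25 + 3) = 30*28 = 840)
p = -9 (p = 3 - 1*12 = 3 - 12 = -9)
(g + p)**2 = (840 - 9)**2 = 831**2 = 690561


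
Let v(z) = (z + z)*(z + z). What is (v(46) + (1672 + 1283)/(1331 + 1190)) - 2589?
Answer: 14813830/2521 ≈ 5876.2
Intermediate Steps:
v(z) = 4*z² (v(z) = (2*z)*(2*z) = 4*z²)
(v(46) + (1672 + 1283)/(1331 + 1190)) - 2589 = (4*46² + (1672 + 1283)/(1331 + 1190)) - 2589 = (4*2116 + 2955/2521) - 2589 = (8464 + 2955*(1/2521)) - 2589 = (8464 + 2955/2521) - 2589 = 21340699/2521 - 2589 = 14813830/2521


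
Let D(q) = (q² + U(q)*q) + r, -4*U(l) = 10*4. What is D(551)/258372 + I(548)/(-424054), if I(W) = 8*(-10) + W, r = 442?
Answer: 21078865781/18260613348 ≈ 1.1543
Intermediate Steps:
U(l) = -10 (U(l) = -5*4/2 = -¼*40 = -10)
D(q) = 442 + q² - 10*q (D(q) = (q² - 10*q) + 442 = 442 + q² - 10*q)
I(W) = -80 + W
D(551)/258372 + I(548)/(-424054) = (442 + 551² - 10*551)/258372 + (-80 + 548)/(-424054) = (442 + 303601 - 5510)*(1/258372) + 468*(-1/424054) = 298533*(1/258372) - 234/212027 = 99511/86124 - 234/212027 = 21078865781/18260613348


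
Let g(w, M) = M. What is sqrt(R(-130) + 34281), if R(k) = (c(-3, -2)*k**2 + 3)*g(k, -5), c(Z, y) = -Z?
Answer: I*sqrt(219234) ≈ 468.22*I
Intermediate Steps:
R(k) = -15 - 15*k**2 (R(k) = ((-1*(-3))*k**2 + 3)*(-5) = (3*k**2 + 3)*(-5) = (3 + 3*k**2)*(-5) = -15 - 15*k**2)
sqrt(R(-130) + 34281) = sqrt((-15 - 15*(-130)**2) + 34281) = sqrt((-15 - 15*16900) + 34281) = sqrt((-15 - 253500) + 34281) = sqrt(-253515 + 34281) = sqrt(-219234) = I*sqrt(219234)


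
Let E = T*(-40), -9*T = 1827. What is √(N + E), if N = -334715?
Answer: I*√326595 ≈ 571.49*I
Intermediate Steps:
T = -203 (T = -⅑*1827 = -203)
E = 8120 (E = -203*(-40) = 8120)
√(N + E) = √(-334715 + 8120) = √(-326595) = I*√326595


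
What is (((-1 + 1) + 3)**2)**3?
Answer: 729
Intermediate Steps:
(((-1 + 1) + 3)**2)**3 = ((0 + 3)**2)**3 = (3**2)**3 = 9**3 = 729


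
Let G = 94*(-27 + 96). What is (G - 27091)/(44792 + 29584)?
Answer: -20605/74376 ≈ -0.27704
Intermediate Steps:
G = 6486 (G = 94*69 = 6486)
(G - 27091)/(44792 + 29584) = (6486 - 27091)/(44792 + 29584) = -20605/74376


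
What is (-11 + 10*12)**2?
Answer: 11881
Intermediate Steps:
(-11 + 10*12)**2 = (-11 + 120)**2 = 109**2 = 11881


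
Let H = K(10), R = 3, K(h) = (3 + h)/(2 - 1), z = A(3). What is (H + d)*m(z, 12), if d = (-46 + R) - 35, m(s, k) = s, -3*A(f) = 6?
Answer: 130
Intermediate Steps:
A(f) = -2 (A(f) = -⅓*6 = -2)
z = -2
K(h) = 3 + h (K(h) = (3 + h)/1 = (3 + h)*1 = 3 + h)
H = 13 (H = 3 + 10 = 13)
d = -78 (d = (-46 + 3) - 35 = -43 - 35 = -78)
(H + d)*m(z, 12) = (13 - 78)*(-2) = -65*(-2) = 130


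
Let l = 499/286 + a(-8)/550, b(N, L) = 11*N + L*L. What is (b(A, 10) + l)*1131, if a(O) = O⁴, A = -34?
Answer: -164723799/550 ≈ -2.9950e+5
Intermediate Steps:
b(N, L) = L² + 11*N (b(N, L) = 11*N + L² = L² + 11*N)
l = 65723/7150 (l = 499/286 + (-8)⁴/550 = 499*(1/286) + 4096*(1/550) = 499/286 + 2048/275 = 65723/7150 ≈ 9.1920)
(b(A, 10) + l)*1131 = ((10² + 11*(-34)) + 65723/7150)*1131 = ((100 - 374) + 65723/7150)*1131 = (-274 + 65723/7150)*1131 = -1893377/7150*1131 = -164723799/550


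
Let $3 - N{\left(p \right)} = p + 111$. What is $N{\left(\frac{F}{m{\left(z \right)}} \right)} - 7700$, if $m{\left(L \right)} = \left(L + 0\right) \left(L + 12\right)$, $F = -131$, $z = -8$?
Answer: $- \frac{249987}{32} \approx -7812.1$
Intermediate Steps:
$m{\left(L \right)} = L \left(12 + L\right)$
$N{\left(p \right)} = -108 - p$ ($N{\left(p \right)} = 3 - \left(p + 111\right) = 3 - \left(111 + p\right) = -108 - p$)
$N{\left(\frac{F}{m{\left(z \right)}} \right)} - 7700 = \left(-108 - - \frac{131}{\left(-8\right) \left(12 - 8\right)}\right) - 7700 = \left(-108 - - \frac{131}{\left(-8\right) 4}\right) - 7700 = \left(-108 - - \frac{131}{-32}\right) - 7700 = \left(-108 - \left(-131\right) \left(- \frac{1}{32}\right)\right) - 7700 = \left(-108 - \frac{131}{32}\right) - 7700 = - \frac{3587}{32} - 7700 = - \frac{249987}{32}$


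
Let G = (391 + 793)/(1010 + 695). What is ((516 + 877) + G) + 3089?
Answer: 7642994/1705 ≈ 4482.7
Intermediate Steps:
G = 1184/1705 ≈ 0.69443
((516 + 877) + G) + 3089 = ((516 + 877) + 1184/1705) + 3089 = (1393 + 1184/1705) + 3089 = 2376249/1705 + 3089 = 7642994/1705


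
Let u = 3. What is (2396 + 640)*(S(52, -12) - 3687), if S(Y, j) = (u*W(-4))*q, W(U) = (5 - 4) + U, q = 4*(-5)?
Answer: -10647252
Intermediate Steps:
q = -20
W(U) = 1 + U
S(Y, j) = 180 (S(Y, j) = (3*(1 - 4))*(-20) = (3*(-3))*(-20) = -9*(-20) = 180)
(2396 + 640)*(S(52, -12) - 3687) = (2396 + 640)*(180 - 3687) = 3036*(-3507) = -10647252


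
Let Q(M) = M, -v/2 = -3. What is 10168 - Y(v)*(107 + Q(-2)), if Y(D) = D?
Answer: 9538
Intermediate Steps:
v = 6 (v = -2*(-3) = 6)
10168 - Y(v)*(107 + Q(-2)) = 10168 - 6*(107 - 2) = 10168 - 6*105 = 10168 - 1*630 = 10168 - 630 = 9538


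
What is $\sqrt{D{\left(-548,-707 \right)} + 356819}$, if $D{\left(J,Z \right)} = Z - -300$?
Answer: $2 \sqrt{89103} \approx 597.0$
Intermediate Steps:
$D{\left(J,Z \right)} = 300 + Z$ ($D{\left(J,Z \right)} = Z + 300 = 300 + Z$)
$\sqrt{D{\left(-548,-707 \right)} + 356819} = \sqrt{\left(300 - 707\right) + 356819} = \sqrt{-407 + 356819} = \sqrt{356412} = 2 \sqrt{89103}$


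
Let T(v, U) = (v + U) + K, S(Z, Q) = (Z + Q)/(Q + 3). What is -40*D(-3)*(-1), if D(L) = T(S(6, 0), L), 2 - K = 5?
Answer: -160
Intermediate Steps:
K = -3 (K = 2 - 1*5 = 2 - 5 = -3)
S(Z, Q) = (Q + Z)/(3 + Q)
T(v, U) = -3 + U + v (T(v, U) = (v + U) - 3 = (U + v) - 3 = -3 + U + v)
D(L) = -1 + L (D(L) = -3 + L + (0 + 6)/(3 + 0) = -3 + L + 6/3 = -3 + L + (⅓)*6 = -3 + L + 2 = -1 + L)
-40*D(-3)*(-1) = -40*(-1 - 3)*(-1) = -40*(-4)*(-1) = 160*(-1) = -160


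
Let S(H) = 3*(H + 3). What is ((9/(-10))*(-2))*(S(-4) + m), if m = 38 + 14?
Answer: 441/5 ≈ 88.200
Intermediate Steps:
S(H) = 9 + 3*H (S(H) = 3*(3 + H) = 9 + 3*H)
m = 52
((9/(-10))*(-2))*(S(-4) + m) = ((9/(-10))*(-2))*((9 + 3*(-4)) + 52) = ((9*(-⅒))*(-2))*((9 - 12) + 52) = (-9/10*(-2))*(-3 + 52) = (9/5)*49 = 441/5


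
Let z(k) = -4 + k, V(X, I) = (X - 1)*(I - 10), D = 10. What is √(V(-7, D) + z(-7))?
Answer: I*√11 ≈ 3.3166*I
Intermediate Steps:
V(X, I) = (-1 + X)*(-10 + I)
√(V(-7, D) + z(-7)) = √((10 - 1*10 - 10*(-7) + 10*(-7)) + (-4 - 7)) = √((10 - 10 + 70 - 70) - 11) = √(0 - 11) = √(-11) = I*√11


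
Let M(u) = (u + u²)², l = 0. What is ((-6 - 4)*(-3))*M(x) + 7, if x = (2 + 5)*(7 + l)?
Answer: 180075007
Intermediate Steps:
x = 49 (x = (2 + 5)*(7 + 0) = 7*7 = 49)
((-6 - 4)*(-3))*M(x) + 7 = ((-6 - 4)*(-3))*(49²*(1 + 49)²) + 7 = (-10*(-3))*(2401*50²) + 7 = 30*(2401*2500) + 7 = 30*6002500 + 7 = 180075000 + 7 = 180075007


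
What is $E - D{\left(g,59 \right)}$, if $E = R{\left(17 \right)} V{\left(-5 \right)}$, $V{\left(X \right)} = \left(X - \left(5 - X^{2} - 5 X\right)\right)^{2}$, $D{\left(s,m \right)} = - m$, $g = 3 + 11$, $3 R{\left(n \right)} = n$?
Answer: $\frac{1877}{3} \approx 625.67$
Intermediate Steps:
$R{\left(n \right)} = \frac{n}{3}$
$g = 14$
$V{\left(X \right)} = \left(-5 + X^{2} + 6 X\right)^{2}$ ($V{\left(X \right)} = \left(X + \left(-5 + X^{2} + 5 X\right)\right)^{2} = \left(-5 + X^{2} + 6 X\right)^{2}$)
$E = \frac{1700}{3}$ ($E = \frac{1}{3} \cdot 17 \left(-5 + \left(-5\right)^{2} + 6 \left(-5\right)\right)^{2} = \frac{17 \left(-5 + 25 - 30\right)^{2}}{3} = \frac{17 \left(-10\right)^{2}}{3} = \frac{17}{3} \cdot 100 = \frac{1700}{3} \approx 566.67$)
$E - D{\left(g,59 \right)} = \frac{1700}{3} - \left(-1\right) 59 = \frac{1700}{3} - -59 = \frac{1700}{3} + 59 = \frac{1877}{3}$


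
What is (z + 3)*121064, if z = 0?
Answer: 363192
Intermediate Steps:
(z + 3)*121064 = (0 + 3)*121064 = 3*121064 = 363192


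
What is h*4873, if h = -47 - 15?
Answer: -302126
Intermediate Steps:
h = -62
h*4873 = -62*4873 = -302126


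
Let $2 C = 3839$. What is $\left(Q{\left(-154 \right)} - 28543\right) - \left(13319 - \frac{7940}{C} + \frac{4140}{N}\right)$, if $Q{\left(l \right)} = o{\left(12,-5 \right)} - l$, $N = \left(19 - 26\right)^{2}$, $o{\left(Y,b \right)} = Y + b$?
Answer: $- \frac{7859532151}{188111} \approx -41781.0$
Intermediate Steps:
$C = \frac{3839}{2}$ ($C = \frac{1}{2} \cdot 3839 = \frac{3839}{2} \approx 1919.5$)
$N = 49$ ($N = \left(-7\right)^{2} = 49$)
$Q{\left(l \right)} = 7 - l$ ($Q{\left(l \right)} = \left(12 - 5\right) - l = 7 - l$)
$\left(Q{\left(-154 \right)} - 28543\right) - \left(13319 - \frac{7940}{C} + \frac{4140}{N}\right) = \left(\left(7 - -154\right) - 28543\right) - \left(13319 - \frac{15880}{3839} + \frac{4140}{49}\right) = \left(\left(7 + 154\right) - 28543\right) - \left(13319 - \frac{15880}{3839} + \frac{4140}{49}\right) = \left(161 - 28543\right) - \frac{2520565749}{188111} = -28382 - \frac{2520565749}{188111} = - \frac{7859532151}{188111}$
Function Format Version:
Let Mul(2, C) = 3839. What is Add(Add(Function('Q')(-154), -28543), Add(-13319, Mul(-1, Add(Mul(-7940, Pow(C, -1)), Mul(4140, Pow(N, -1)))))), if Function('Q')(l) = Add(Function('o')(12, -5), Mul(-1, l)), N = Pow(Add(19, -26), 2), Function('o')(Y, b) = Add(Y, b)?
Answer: Rational(-7859532151, 188111) ≈ -41781.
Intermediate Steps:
C = Rational(3839, 2) (C = Mul(Rational(1, 2), 3839) = Rational(3839, 2) ≈ 1919.5)
N = 49 (N = Pow(-7, 2) = 49)
Function('Q')(l) = Add(7, Mul(-1, l)) (Function('Q')(l) = Add(Add(12, -5), Mul(-1, l)) = Add(7, Mul(-1, l)))
Add(Add(Function('Q')(-154), -28543), Add(-13319, Mul(-1, Add(Mul(-7940, Pow(C, -1)), Mul(4140, Pow(N, -1)))))) = Add(Add(Add(7, Mul(-1, -154)), -28543), Add(-13319, Mul(-1, Add(Mul(-7940, Pow(Rational(3839, 2), -1)), Mul(4140, Pow(49, -1)))))) = Add(Add(Add(7, 154), -28543), Add(-13319, Mul(-1, Add(Mul(-7940, Rational(2, 3839)), Mul(4140, Rational(1, 49)))))) = Add(Add(161, -28543), Add(-13319, Mul(-1, Add(Rational(-15880, 3839), Rational(4140, 49))))) = Add(-28382, Add(-13319, Mul(-1, Rational(15115340, 188111)))) = Add(-28382, Add(-13319, Rational(-15115340, 188111))) = Add(-28382, Rational(-2520565749, 188111)) = Rational(-7859532151, 188111)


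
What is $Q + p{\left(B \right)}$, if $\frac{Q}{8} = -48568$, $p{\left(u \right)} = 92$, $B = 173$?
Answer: $-388452$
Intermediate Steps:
$Q = -388544$ ($Q = 8 \left(-48568\right) = -388544$)
$Q + p{\left(B \right)} = -388544 + 92 = -388452$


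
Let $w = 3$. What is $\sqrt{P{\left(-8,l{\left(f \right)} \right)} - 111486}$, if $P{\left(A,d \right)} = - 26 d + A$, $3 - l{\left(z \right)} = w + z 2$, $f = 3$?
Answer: $i \sqrt{111338} \approx 333.67 i$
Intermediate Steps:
$l{\left(z \right)} = - 2 z$ ($l{\left(z \right)} = 3 - \left(3 + z 2\right) = 3 - \left(3 + 2 z\right) = - 2 z$)
$P{\left(A,d \right)} = A - 26 d$
$\sqrt{P{\left(-8,l{\left(f \right)} \right)} - 111486} = \sqrt{\left(-8 - 26 \left(\left(-2\right) 3\right)\right) - 111486} = \sqrt{\left(-8 - -156\right) - 111486} = \sqrt{\left(-8 + 156\right) - 111486} = \sqrt{148 - 111486} = \sqrt{-111338} = i \sqrt{111338}$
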